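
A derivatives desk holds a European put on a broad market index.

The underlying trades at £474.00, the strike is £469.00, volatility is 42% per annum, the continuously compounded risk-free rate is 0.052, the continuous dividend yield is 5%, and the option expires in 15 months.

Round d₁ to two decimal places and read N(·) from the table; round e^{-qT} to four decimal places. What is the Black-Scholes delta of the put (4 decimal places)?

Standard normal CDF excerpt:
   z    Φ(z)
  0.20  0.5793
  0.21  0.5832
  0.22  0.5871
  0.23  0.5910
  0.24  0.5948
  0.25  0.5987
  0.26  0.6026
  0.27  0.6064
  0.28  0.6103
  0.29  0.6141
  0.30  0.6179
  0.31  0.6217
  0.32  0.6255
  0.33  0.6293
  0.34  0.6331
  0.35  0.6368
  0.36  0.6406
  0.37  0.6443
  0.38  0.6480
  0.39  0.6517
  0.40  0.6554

σ√T = 0.42 × 1.1180 = 0.4696
d₁ = [ln(474/469) + (0.052 − 0.05 + 0.42²/2)·1.25] / 0.4696 = [0.0106 + 0.1127] / 0.4696 = 0.2627 which rounds to 0.26
N(d₁) = N(0.26) = 0.6026
Δ_put = exp(−qT)·(N(d₁) − 1) = 0.9394·(0.6026 − 1) = -0.3733

-0.3733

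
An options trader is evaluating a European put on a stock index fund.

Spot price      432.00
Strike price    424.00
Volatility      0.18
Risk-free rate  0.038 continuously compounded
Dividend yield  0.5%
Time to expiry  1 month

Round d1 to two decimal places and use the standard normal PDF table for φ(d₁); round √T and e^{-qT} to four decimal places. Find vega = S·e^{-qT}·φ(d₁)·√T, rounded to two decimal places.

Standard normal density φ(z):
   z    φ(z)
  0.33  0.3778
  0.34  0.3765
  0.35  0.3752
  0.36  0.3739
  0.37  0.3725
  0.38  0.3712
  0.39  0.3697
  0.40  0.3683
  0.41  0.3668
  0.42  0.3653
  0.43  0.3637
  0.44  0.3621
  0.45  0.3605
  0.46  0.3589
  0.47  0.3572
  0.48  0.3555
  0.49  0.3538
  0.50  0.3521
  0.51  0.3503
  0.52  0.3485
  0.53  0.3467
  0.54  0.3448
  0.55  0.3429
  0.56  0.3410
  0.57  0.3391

σ√T = 0.18·√0.08333 = 0.0520
d₁ = [ln(432/424) + (0.038 − 0.005 + ½·0.18²)·0.08333] / (σ√T) = (0.0187 + 0.0041) / 0.0520 = 0.4386 which rounds to 0.44
√T = √0.08333 = 0.2887
φ(d₁) = φ(0.44) = 0.3621
e^(−qT) = e^(−0.005·0.08333) = 0.9996
vega = S·e^(−qT)·φ(d₁)·√T = 432·0.9996·0.3621·0.2887 = 45.1425

45.14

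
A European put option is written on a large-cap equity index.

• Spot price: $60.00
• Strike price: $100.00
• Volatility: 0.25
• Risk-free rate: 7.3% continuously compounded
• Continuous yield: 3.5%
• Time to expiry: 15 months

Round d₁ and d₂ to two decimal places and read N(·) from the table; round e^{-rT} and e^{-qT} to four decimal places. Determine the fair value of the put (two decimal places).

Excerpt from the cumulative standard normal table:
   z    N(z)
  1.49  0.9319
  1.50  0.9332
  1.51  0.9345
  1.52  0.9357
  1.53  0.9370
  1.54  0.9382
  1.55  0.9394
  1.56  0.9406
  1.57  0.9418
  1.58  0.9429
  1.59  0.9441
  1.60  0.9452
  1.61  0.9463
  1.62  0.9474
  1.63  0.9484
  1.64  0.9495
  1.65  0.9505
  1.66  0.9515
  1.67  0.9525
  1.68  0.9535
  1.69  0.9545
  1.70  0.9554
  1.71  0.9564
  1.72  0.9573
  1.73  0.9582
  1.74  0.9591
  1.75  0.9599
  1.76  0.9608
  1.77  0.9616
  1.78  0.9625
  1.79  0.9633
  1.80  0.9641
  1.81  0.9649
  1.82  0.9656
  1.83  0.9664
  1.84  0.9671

σ√T = 0.25·√1.25 = 0.2795
d₁ = [ln(60/100) + (0.073 − 0.035 + 0.25²/2)·1.25] / 0.2795 = [-0.5108 + 0.0866] / 0.2795 = -1.5179 which rounds to -1.52
d₂ = d₁ − σ√T = -1.5179 − 0.2795 = -1.7974 which rounds to -1.80
e^(−qT) = e^(−0.035·1.25) = 0.9572;  e^(−rT) = e^(−0.073·1.25) = 0.9128
P = 100·0.9128·N(1.80) − 60·0.9572·N(1.52) = 100·0.9128·0.9641 − 60·0.9572·0.9357 = 88.0030 − 53.7391 = 34.2639

$34.26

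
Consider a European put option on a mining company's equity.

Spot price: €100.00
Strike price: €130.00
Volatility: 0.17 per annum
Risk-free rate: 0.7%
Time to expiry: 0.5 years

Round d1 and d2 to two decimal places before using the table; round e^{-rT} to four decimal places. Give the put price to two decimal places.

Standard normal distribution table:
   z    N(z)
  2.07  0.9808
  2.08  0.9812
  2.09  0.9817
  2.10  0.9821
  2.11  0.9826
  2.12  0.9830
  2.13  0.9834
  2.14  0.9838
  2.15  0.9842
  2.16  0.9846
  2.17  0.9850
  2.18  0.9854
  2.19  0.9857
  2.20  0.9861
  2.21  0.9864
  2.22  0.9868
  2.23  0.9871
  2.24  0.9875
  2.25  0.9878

T = 0.5;  σ√T = 0.1202
d₁ = [ln(100/130) + (0.007 + 0.17²/2)·0.5] / 0.1202 = [-0.2624 + 0.0107] / 0.1202 = -2.0934 → -2.09
d₂ = d₁ − σ√T = -2.0934 − 0.1202 = -2.2136 → -2.21
exp(−rT) = exp(−0.007·0.5) = 0.9965
N(−d₂) = N(2.21) = 0.9864;  N(−d₁) = N(2.09) = 0.9817
P = 130·0.9965·0.9864 − 100·0.9817 = 127.7832 − 98.1700 = 29.6132

€29.61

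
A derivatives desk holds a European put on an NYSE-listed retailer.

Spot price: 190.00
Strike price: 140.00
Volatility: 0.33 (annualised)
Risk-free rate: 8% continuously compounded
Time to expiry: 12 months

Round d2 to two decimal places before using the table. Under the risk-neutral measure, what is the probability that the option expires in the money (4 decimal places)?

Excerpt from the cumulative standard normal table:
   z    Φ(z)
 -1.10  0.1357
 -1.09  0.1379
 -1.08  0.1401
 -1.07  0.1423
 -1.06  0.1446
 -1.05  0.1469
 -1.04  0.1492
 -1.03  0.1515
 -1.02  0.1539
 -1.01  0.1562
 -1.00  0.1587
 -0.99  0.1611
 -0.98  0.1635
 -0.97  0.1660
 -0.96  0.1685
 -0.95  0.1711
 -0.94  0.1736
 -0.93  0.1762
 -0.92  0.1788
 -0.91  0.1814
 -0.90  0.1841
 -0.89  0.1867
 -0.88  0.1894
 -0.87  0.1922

σ√T = 0.33 × 1.0000 = 0.3300
d₁ = [ln(190/140) + (0.08 + 0.33²/2)·1] / 0.3300 = [0.3054 + 0.1345] / 0.3300 = 1.3328 → 1.33
d₂ = d₁ − σ√T = 1.3328 − 0.3300 = 1.0028 → 1.00
Risk-neutral Pr[S_T < K] = N(−d₂) = N(-1.00) = 0.1587

0.1587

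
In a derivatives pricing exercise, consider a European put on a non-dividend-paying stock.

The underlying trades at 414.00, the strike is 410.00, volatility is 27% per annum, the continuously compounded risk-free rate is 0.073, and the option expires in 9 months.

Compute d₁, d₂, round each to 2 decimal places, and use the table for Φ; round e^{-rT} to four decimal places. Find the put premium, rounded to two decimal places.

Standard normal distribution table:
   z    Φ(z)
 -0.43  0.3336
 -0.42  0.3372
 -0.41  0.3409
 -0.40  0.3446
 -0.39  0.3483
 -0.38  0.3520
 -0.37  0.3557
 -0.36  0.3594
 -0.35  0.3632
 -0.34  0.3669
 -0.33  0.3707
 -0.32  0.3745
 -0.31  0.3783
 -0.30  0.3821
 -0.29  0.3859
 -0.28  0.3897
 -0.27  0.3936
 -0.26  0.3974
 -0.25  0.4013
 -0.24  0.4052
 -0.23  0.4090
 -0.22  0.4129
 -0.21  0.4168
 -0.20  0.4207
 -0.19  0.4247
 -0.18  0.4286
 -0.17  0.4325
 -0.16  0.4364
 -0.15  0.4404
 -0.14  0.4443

25.19

σ√T = 0.27 × 0.8660 = 0.2338
d₁ = [ln(414/410) + (0.073 + ½·0.27²)·0.75] / (σ√T) = (0.0097 + 0.0821) / 0.2338 = 0.3926 ≈ 0.39
d₂ = 0.3926 − 0.2338 = 0.1588 ≈ 0.16
e^(−rT) = e^(−0.073·0.75) = 0.9467
N(−d₂) = N(-0.16) = 0.4364;  N(−d₁) = N(-0.39) = 0.3483
P = 410·0.9467·0.4364 − 414·0.3483 = 169.3874 − 144.1962 = 25.1912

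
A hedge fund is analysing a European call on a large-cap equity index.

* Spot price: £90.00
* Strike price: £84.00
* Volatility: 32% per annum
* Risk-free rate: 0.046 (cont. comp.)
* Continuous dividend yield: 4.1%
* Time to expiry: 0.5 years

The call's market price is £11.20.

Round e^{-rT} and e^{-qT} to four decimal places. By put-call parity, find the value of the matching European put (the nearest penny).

e^(−qT) = e^(−0.041·0.5) = 0.9797;  e^(−rT) = e^(−0.046·0.5) = 0.9773
Put-call parity: C − P = S·e^(−qT) − K·e^(−rT) = 90·0.9797 − 84·0.9773 = 88.1730 − 82.0932 = 6.0798
P = C − (C − P) = 11.20 − (6.0798) = 5.1202

£5.12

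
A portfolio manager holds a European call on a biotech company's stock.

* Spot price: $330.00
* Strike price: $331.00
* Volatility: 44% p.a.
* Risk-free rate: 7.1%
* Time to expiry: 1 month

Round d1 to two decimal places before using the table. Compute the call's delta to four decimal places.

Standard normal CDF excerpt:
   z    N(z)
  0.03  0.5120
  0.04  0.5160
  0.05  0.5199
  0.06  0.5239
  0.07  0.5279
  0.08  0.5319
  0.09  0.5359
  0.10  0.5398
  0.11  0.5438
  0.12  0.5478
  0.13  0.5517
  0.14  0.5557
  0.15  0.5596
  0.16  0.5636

σ√T = 0.44·√0.08333 = 0.1270
d₁ = [ln(330/331) + (0.071 + ½·0.44²)·0.08333] / (σ√T) = (-0.0030 + 0.0140) / 0.1270 = 0.0863 ⇒ 0.09
N(d₁) = N(0.09) = 0.5359
Δ_call = N(d₁) = 0.5359

0.5359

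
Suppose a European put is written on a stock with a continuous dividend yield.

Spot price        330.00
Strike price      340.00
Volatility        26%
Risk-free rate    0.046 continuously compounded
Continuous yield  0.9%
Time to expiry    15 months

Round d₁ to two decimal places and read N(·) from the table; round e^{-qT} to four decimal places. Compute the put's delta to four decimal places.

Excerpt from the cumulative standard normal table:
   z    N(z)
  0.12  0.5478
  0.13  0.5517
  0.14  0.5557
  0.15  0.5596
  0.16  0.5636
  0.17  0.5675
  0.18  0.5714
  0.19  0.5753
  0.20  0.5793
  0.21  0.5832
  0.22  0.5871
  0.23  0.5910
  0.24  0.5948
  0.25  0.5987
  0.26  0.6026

-0.4160

σ√T = 0.26·√1.25 = 0.2907
d₁ = [ln(330/340) + (0.046 − 0.009 + 0.26²/2)·1.25] / 0.2907 = [-0.0299 + 0.0885] / 0.2907 = 0.2018 → 0.20
N(d₁) = N(0.20) = 0.5793
Δ_put = exp(−qT)·(N(d₁) − 1) = 0.9888·(0.5793 − 1) = -0.4160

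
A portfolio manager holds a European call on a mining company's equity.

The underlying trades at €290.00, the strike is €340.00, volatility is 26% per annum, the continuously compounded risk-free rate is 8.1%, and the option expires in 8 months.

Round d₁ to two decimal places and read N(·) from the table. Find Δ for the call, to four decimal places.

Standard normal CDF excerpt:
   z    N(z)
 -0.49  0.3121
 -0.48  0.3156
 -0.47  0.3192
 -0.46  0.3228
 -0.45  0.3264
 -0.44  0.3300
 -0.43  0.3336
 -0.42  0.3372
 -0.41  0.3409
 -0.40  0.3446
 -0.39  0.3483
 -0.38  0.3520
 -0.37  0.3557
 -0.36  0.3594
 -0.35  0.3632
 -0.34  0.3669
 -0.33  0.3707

0.3483

T = 0.6667;  σ√T = 0.2123
ln(S/K) + (r + σ²/2)T = ln(290/340) + (0.081 + 0.26²/2)·0.6667 = -0.1591 + 0.0765 = -0.0825
d₁ = -0.0825 / 0.2123 = -0.3888 ⇒ -0.39
N(d₁) = N(-0.39) = 0.3483
Δ_call = N(d₁) = 0.3483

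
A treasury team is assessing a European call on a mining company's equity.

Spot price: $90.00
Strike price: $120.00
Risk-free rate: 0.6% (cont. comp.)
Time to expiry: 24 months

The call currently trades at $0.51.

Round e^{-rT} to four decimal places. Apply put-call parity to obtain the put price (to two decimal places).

e^(−rT) = e^(−0.006·2) = 0.9881
Put-call parity: C − P = S − K·e^(−rT) = 90 − 120·0.9881 = 90 − 118.5720 = -28.5720
P = C − (C − P) = 0.51 − (-28.5720) = 29.0820

$29.08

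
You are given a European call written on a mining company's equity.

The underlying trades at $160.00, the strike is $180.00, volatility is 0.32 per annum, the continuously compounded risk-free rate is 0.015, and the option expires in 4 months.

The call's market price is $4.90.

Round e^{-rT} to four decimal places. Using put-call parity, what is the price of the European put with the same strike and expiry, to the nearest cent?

$24.00

e^(−rT) = e^(−0.015·0.3333) = 0.9950
Put-call parity: C − P = S − K·e^(−rT) = 160 − 180·0.9950 = 160 − 179.1000 = -19.1000
P = C − (C − P) = 4.90 − (-19.1000) = 24.0000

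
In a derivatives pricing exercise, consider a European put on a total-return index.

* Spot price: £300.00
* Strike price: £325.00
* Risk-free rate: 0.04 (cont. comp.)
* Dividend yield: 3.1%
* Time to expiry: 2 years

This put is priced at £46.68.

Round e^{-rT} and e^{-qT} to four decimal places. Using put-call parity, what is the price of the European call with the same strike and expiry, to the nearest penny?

e^(−qT) = e^(−0.031·2) = 0.9399;  e^(−rT) = e^(−0.04·2) = 0.9231
Put-call parity: C − P = S·e^(−qT) − K·e^(−rT) = 300·0.9399 − 325·0.9231 = 281.9700 − 300.0075 = -18.0375
C = P + (C − P) = 46.68 + (-18.0375) = 28.6425

£28.64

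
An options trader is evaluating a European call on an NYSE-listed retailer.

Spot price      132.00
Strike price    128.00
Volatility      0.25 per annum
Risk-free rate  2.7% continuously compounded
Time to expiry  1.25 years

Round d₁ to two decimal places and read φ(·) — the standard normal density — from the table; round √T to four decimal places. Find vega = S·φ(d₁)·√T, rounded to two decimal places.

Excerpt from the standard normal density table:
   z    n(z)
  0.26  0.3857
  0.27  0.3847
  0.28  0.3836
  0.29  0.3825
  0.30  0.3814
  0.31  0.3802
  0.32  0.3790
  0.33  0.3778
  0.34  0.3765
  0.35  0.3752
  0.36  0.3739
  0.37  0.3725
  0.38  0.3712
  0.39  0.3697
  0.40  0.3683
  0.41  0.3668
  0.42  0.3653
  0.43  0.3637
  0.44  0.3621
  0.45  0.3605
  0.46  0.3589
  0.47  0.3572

T = 1.25;  σ√T = 0.2795
ln(S/K) + (r + σ²/2)T = ln(132/128) + (0.027 + 0.25²/2)·1.25 = 0.0308 + 0.0728 = 0.1036
d₁ = 0.1036 / 0.2795 = 0.3706 which rounds to 0.37
√T = √1.25 = 1.1180
φ(d₁) = φ(0.37) = 0.3725
vega = S·φ(d₁)·√T = 132·0.3725·1.1180 = 54.9721

54.97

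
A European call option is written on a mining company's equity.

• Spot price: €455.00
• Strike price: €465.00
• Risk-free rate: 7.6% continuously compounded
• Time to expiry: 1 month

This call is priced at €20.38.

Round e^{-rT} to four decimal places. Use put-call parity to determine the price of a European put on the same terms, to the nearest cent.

e^(−rT) = e^(−0.076·0.08333) = 0.9937
Put-call parity: C − P = S − K·e^(−rT) = 455 − 465·0.9937 = 455 − 462.0705 = -7.0705
P = C − (C − P) = 20.38 − (-7.0705) = 27.4505

€27.45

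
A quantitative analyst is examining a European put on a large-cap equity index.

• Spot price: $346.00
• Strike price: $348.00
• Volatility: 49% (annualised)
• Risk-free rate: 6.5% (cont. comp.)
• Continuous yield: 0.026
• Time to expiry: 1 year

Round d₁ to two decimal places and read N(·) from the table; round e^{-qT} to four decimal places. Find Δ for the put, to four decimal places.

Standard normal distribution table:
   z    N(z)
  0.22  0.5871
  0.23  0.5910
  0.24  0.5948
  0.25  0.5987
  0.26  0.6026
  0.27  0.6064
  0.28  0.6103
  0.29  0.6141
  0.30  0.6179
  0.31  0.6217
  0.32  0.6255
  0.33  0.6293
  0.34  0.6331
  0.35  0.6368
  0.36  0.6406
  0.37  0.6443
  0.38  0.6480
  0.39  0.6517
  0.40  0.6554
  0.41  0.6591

-0.3686

σ√T = 0.49 × 1.0000 = 0.4900
d₁ = [ln(346/348) + (0.065 − 0.026 + 0.49²/2)·1] / 0.4900 = [-0.0058 + 0.1590] / 0.4900 = 0.3128 which rounds to 0.31
N(d₁) = N(0.31) = 0.6217
Δ_put = exp(−qT)·(N(d₁) − 1) = 0.9743·(0.6217 − 1) = -0.3686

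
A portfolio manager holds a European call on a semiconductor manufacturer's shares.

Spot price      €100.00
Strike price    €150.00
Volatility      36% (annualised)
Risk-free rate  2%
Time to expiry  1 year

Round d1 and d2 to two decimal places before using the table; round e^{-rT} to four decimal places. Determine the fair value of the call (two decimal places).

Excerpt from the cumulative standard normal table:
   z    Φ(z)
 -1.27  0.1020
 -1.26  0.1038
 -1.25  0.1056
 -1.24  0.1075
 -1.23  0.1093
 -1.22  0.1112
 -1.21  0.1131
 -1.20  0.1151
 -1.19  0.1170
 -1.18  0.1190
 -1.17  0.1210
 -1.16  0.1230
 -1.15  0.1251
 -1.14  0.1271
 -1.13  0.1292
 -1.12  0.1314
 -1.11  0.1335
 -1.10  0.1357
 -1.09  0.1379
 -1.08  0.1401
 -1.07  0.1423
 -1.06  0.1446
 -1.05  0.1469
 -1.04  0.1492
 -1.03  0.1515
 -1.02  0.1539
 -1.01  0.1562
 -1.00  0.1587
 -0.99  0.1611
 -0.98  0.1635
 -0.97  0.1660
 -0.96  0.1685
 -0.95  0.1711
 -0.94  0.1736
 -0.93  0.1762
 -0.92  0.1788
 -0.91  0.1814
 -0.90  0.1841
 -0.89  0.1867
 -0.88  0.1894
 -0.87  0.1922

σ√T = 0.36·√1 = 0.3600
d₁ = [ln(100/150) + (0.02 + ½·0.36²)·1] / (σ√T) = (-0.4055 + 0.0848) / 0.3600 = -0.8907 ⇒ -0.89
d₂ = -0.8907 − 0.3600 = -1.2507 ⇒ -1.25
exp(−rT) = exp(−0.02·1) = 0.9802
C = 100·N(-0.89) − 150·0.9802·N(-1.25) = 100·0.1867 − 150·0.9802·0.1056 = 18.6700 − 15.5264 = 3.1436

€3.14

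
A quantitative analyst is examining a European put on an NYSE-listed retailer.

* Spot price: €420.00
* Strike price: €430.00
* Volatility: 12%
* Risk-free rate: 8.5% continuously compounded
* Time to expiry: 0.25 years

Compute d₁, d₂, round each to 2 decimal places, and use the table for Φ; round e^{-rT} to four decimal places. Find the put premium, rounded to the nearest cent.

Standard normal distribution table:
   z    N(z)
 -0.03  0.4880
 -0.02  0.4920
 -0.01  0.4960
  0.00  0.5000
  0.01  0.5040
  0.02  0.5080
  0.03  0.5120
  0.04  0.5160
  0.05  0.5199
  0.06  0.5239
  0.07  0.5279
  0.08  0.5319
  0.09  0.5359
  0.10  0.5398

σ√T = 0.12 × 0.5000 = 0.0600
d₁ = [ln(420/430) + (0.085 + ½·0.12²)·0.25] / (σ√T) = (-0.0235 + 0.0231) / 0.0600 = -0.0080 → -0.01
d₂ = -0.0080 − 0.0600 = -0.0680 → -0.07
e^(−rT) = e^(−0.085·0.25) = 0.9790
P = 430·0.9790·N(0.07) − 420·N(0.01) = 430·0.9790·0.5279 − 420·0.5040 = 222.2301 − 211.6800 = 10.5501

€10.55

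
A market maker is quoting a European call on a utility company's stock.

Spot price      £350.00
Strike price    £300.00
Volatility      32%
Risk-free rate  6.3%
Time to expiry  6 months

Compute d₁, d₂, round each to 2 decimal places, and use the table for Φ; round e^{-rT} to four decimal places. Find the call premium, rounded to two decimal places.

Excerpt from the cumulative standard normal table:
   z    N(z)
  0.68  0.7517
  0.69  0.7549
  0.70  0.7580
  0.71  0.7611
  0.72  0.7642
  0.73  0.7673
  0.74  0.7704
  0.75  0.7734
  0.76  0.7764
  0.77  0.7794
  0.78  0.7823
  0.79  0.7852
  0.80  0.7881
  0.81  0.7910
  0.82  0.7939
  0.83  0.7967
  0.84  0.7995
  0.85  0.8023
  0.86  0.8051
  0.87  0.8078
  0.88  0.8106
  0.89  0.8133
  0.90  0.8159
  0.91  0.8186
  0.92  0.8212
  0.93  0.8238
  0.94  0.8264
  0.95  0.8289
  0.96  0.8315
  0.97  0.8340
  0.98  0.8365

£67.08

T = 0.5;  σ√T = 0.2263
d₁ = [ln(350/300) + (0.063 + ½·0.32²)·0.5] / (σ√T) = (0.1542 + 0.0571) / 0.2263 = 0.9336 ≈ 0.93
d₂ = 0.9336 − 0.2263 = 0.7073 ≈ 0.71
e^(−rT) = e^(−0.063·0.5) = 0.9690
N(d₁) = N(0.93) = 0.8238;  N(d₂) = N(0.71) = 0.7611
C = 350·0.8238 − 300·0.9690·0.7611 = 288.3300 − 221.2518 = 67.0782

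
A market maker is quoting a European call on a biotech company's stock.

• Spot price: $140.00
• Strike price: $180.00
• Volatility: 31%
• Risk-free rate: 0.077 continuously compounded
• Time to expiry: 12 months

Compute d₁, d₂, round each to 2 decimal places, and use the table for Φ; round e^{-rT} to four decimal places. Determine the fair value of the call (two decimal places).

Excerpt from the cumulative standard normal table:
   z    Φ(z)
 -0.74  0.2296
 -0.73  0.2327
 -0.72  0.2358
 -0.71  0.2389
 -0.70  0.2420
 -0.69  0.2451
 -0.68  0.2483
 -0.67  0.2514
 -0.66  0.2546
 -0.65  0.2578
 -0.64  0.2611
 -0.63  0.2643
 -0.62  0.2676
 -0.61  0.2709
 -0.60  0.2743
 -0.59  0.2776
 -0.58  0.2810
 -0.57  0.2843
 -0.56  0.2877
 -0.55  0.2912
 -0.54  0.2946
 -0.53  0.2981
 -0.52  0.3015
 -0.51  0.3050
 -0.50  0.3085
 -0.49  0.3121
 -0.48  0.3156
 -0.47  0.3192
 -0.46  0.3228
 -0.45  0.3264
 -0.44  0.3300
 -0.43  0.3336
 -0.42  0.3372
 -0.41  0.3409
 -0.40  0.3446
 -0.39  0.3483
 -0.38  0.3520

σ√T = 0.31·√1 = 0.3100
d₁ = [ln(140/180) + (0.077 + ½·0.31²)·1] / (σ√T) = (-0.2513 + 0.1250) / 0.3100 = -0.4073 which rounds to -0.41
d₂ = -0.4073 − 0.3100 = -0.7173 which rounds to -0.72
e^(−rT) = e^(−0.077·1) = 0.9259
N(d₁) = N(-0.41) = 0.3409;  N(d₂) = N(-0.72) = 0.2358
C = 140·0.3409 − 180·0.9259·0.2358 = 47.7260 − 39.2989 = 8.4271

$8.43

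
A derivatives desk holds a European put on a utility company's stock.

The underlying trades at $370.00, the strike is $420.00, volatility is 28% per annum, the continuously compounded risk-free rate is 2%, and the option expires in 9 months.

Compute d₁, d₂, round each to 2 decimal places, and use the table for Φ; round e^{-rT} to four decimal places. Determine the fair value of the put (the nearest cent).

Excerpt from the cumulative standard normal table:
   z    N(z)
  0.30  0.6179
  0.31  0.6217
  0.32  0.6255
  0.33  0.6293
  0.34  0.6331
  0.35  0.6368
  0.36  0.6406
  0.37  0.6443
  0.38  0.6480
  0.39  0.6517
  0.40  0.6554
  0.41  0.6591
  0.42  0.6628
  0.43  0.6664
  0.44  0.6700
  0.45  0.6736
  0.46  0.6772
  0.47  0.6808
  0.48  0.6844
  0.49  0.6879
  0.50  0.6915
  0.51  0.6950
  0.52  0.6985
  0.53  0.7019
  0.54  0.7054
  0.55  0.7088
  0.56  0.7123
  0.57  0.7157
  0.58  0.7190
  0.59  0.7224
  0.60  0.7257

$63.23

T = 0.75;  σ√T = 0.2425
d₁ = [ln(370/420) + (0.02 + 0.28²/2)·0.75] / 0.2425 = [-0.1268 + 0.0444] / 0.2425 = -0.3396 ⇒ -0.34
d₂ = d₁ − σ√T = -0.3396 − 0.2425 = -0.5821 ⇒ -0.58
e^(−rT) = e^(−0.02·0.75) = 0.9851
N(−d₂) = N(0.58) = 0.7190;  N(−d₁) = N(0.34) = 0.6331
P = 420·0.9851·0.7190 − 370·0.6331 = 297.4805 − 234.2470 = 63.2335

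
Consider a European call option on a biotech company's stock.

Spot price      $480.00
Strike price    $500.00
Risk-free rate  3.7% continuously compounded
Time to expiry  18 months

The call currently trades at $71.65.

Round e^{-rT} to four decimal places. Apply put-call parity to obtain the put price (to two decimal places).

$64.65

e^(−rT) = e^(−0.037·1.5) = 0.9460
Put-call parity: C − P = S − K·e^(−rT) = 480 − 500·0.9460 = 480 − 473.0000 = 7.0000
P = C − (C − P) = 71.65 − (7.0000) = 64.6500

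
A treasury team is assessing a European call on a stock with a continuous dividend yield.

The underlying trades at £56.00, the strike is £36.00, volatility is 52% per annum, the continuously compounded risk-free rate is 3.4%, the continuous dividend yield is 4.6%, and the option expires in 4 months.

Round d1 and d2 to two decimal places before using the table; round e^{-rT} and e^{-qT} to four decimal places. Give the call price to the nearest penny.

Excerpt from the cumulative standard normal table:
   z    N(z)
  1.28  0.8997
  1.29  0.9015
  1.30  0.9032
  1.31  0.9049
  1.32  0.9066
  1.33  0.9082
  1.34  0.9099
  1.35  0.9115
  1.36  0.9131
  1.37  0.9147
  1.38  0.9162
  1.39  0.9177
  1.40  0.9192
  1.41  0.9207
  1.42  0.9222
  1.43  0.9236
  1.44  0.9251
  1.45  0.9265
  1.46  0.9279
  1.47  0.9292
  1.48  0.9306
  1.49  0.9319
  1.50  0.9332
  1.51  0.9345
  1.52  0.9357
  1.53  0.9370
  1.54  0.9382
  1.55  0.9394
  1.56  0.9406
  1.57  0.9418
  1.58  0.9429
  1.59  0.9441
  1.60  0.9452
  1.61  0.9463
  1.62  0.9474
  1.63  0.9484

£19.98

σ√T = 0.52·√0.3333 = 0.3002
d₁ = [ln(56/36) + (0.034 − 0.046 + ½·0.52²)·0.3333] / (σ√T) = (0.4418 + 0.0411) / 0.3002 = 1.6085 ⇒ 1.61
d₂ = 1.6085 − 0.3002 = 1.3083 ⇒ 1.31
e^(−qT) = e^(−0.046·0.3333) = 0.9848;  e^(−rT) = e^(−0.034·0.3333) = 0.9887
N(d₁) = N(1.61) = 0.9463;  N(d₂) = N(1.31) = 0.9049
C = 56·0.9848·0.9463 − 36·0.9887·0.9049 = 52.1873 − 32.2083 = 19.9790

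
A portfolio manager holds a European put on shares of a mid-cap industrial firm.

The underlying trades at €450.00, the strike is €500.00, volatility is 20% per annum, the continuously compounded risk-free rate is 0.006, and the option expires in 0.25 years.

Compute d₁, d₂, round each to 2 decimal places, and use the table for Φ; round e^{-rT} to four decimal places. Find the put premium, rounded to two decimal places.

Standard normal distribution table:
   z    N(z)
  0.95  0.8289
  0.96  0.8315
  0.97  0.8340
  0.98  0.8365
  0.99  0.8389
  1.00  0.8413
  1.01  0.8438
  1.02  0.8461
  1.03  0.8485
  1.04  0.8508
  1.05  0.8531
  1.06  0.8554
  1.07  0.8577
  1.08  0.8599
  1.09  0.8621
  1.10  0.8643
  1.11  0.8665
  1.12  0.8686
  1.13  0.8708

σ√T = 0.2·√0.25 = 0.1000
d₁ = [ln(450/500) + (0.006 + 0.2²/2)·0.25] / 0.1000 = [-0.1054 + 0.0065] / 0.1000 = -0.9886 ≈ -0.99
d₂ = d₁ − σ√T = -0.9886 − 0.1000 = -1.0886 ≈ -1.09
e^(−rT) = e^(−0.006·0.25) = 0.9985
N(−d₂) = N(1.09) = 0.8621;  N(−d₁) = N(0.99) = 0.8389
P = 500·0.9985·0.8621 − 450·0.8389 = 430.4034 − 377.5050 = 52.8984

€52.90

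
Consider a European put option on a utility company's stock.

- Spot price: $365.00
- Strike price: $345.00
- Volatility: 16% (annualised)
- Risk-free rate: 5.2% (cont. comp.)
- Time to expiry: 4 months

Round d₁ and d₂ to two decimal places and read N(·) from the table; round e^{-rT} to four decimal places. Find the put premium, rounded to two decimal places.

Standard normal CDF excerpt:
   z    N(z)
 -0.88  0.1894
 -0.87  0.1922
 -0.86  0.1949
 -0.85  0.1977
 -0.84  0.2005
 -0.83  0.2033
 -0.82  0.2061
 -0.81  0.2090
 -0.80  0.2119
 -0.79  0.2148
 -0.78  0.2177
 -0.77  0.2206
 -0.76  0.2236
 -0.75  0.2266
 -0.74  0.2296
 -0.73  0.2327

T = 0.3333;  σ√T = 0.0924
d₁ = [ln(365/345) + (0.052 + 0.16²/2)·0.3333] / 0.0924 = [0.0564 + 0.0216] / 0.0924 = 0.8439 ≈ 0.84
d₂ = d₁ − σ√T = 0.8439 − 0.0924 = 0.7515 ≈ 0.75
exp(−rT) = exp(−0.052·0.3333) = 0.9828
P = 345·0.9828·N(-0.75) − 365·N(-0.84) = 345·0.9828·0.2266 − 365·0.2005 = 76.8324 − 73.1825 = 3.6499

$3.65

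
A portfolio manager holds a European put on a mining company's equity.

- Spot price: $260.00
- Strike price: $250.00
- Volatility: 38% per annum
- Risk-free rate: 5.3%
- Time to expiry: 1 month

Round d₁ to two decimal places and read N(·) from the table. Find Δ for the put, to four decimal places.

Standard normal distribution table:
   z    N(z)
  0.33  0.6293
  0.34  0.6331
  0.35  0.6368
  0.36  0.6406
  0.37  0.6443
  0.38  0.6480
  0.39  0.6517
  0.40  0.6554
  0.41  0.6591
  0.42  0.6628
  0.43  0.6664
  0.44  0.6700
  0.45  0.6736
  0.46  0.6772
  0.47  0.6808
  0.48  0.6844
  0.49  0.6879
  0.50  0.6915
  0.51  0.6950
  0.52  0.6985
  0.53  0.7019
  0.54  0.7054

-0.3264

σ√T = 0.38·√0.08333 = 0.1097
d₁ = [ln(260/250) + (0.053 + 0.38²/2)·0.08333] / 0.1097 = [0.0392 + 0.0104] / 0.1097 = 0.4526 ≈ 0.45
N(d₁) = N(0.45) = 0.6736
Δ_put = N(d₁) − 1 = 0.6736 − 1 = -0.3264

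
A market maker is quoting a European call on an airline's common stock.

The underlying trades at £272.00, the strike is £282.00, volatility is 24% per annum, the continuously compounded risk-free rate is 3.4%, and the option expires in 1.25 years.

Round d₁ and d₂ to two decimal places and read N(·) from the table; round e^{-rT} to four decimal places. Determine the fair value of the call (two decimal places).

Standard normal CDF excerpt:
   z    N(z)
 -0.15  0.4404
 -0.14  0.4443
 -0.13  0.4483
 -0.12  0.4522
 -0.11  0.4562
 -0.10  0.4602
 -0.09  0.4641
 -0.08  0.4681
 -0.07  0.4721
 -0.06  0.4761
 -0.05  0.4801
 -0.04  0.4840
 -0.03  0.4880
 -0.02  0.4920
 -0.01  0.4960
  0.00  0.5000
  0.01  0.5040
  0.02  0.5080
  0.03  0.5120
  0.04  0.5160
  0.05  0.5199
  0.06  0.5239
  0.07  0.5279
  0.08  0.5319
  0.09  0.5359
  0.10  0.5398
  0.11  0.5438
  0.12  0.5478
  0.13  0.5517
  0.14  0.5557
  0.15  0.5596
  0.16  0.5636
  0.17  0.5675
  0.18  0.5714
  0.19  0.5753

σ√T = 0.24 × 1.1180 = 0.2683
d₁ = [ln(272/282) + (0.034 + 0.24²/2)·1.25] / 0.2683 = [-0.0361 + 0.0785] / 0.2683 = 0.1580 ⇒ 0.16
d₂ = d₁ − σ√T = 0.1580 − 0.2683 = -0.1103 ⇒ -0.11
e^(−rT) = e^(−0.034·1.25) = 0.9584
N(d₁) = N(0.16) = 0.5636;  N(d₂) = N(-0.11) = 0.4562
C = 272·0.5636 − 282·0.9584·0.4562 = 153.2992 − 123.2966 = 30.0026

£30.00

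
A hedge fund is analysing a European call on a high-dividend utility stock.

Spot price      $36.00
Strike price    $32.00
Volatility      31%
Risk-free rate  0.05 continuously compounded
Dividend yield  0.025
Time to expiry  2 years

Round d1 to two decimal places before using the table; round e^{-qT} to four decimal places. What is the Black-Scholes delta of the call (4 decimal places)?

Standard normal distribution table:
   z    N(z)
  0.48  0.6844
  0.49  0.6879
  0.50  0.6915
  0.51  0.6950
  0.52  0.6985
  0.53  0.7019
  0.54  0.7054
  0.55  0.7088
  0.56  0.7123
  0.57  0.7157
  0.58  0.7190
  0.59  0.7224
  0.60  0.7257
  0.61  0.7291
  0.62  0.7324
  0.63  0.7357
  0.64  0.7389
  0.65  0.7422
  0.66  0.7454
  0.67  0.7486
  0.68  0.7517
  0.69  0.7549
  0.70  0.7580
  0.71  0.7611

σ√T = 0.31 × 1.4142 = 0.4384
d₁ = [ln(36/32) + (0.05 − 0.025 + 0.31²/2)·2] / 0.4384 = [0.1178 + 0.1461] / 0.4384 = 0.6019 ≈ 0.60
N(d₁) = N(0.60) = 0.7257
Δ_call = exp(−qT)·N(d₁) = 0.9512·0.7257 = 0.6903

0.6903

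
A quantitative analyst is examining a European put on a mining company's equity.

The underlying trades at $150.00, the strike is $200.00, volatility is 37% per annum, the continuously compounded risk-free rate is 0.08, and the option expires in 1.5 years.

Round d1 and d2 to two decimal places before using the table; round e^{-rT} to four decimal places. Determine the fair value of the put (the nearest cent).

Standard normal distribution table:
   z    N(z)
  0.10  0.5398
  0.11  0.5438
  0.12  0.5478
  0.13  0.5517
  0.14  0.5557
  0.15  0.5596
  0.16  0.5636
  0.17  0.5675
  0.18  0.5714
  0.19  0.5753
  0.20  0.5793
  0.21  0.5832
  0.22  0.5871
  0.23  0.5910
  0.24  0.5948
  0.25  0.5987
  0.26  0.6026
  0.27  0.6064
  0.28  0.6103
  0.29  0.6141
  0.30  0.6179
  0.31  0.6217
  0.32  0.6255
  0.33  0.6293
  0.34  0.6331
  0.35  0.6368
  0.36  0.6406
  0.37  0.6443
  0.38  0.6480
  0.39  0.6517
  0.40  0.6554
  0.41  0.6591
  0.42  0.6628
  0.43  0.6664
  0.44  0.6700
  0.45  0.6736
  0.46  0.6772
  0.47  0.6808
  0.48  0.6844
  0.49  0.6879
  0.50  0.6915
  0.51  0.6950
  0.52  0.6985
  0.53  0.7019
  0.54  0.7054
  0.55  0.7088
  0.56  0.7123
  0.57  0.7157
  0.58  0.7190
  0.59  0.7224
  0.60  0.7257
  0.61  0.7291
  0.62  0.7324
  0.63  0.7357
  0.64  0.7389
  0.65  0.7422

$45.37

σ√T = 0.37 × 1.2247 = 0.4532
d₁ = [ln(150/200) + (0.08 + ½·0.37²)·1.5] / (σ√T) = (-0.2877 + 0.2227) / 0.4532 = -0.1435 → -0.14
d₂ = -0.1435 − 0.4532 = -0.5966 → -0.60
exp(−rT) = exp(−0.08·1.5) = 0.8869
N(−d₂) = N(0.60) = 0.7257;  N(−d₁) = N(0.14) = 0.5557
P = 200·0.8869·0.7257 − 150·0.5557 = 128.7247 − 83.3550 = 45.3697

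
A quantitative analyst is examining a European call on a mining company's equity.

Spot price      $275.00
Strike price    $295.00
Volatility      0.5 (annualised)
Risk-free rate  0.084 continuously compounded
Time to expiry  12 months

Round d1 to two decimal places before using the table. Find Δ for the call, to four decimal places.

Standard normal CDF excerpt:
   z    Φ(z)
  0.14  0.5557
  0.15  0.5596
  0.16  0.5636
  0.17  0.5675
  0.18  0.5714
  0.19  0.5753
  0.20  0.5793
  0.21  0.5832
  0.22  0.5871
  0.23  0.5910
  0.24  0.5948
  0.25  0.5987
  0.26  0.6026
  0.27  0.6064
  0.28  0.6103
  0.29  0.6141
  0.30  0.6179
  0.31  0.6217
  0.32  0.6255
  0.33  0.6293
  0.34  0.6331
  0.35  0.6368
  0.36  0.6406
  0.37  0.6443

0.6103

σ√T = 0.5 × 1.0000 = 0.5000
d₁ = [ln(275/295) + (0.084 + 0.5²/2)·1] / 0.5000 = [-0.0702 + 0.2090] / 0.5000 = 0.2776 → 0.28
N(d₁) = N(0.28) = 0.6103
Δ_call = N(d₁) = 0.6103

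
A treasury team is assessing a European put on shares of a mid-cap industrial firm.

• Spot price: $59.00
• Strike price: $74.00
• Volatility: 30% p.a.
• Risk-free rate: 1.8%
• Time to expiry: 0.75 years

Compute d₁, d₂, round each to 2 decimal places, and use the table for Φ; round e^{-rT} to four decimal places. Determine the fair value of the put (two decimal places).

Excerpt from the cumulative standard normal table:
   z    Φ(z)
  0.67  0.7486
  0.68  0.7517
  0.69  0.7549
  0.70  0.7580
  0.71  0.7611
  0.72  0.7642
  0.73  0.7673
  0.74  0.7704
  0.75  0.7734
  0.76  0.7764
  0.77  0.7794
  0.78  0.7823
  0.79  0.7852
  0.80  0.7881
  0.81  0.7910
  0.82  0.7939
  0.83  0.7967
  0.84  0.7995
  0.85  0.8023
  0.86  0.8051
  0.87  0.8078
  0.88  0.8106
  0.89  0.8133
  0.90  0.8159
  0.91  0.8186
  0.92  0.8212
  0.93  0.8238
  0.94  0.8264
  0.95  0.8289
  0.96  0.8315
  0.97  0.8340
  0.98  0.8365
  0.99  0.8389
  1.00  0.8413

$15.98

σ√T = 0.3·√0.75 = 0.2598
ln(S/K) + (r + σ²/2)T = ln(59/74) + (0.018 + 0.3²/2)·0.75 = -0.2265 + 0.0473 = -0.1793
d₁ = -0.1793 / 0.2598 = -0.6900 → -0.69
d₂ = d₁ − σ√T = -0.6900 − 0.2598 = -0.9498 → -0.95
e^(−rT) = e^(−0.018·0.75) = 0.9866
N(−d₂) = N(0.95) = 0.8289;  N(−d₁) = N(0.69) = 0.7549
P = 74·0.9866·0.8289 − 59·0.7549 = 60.5167 − 44.5391 = 15.9776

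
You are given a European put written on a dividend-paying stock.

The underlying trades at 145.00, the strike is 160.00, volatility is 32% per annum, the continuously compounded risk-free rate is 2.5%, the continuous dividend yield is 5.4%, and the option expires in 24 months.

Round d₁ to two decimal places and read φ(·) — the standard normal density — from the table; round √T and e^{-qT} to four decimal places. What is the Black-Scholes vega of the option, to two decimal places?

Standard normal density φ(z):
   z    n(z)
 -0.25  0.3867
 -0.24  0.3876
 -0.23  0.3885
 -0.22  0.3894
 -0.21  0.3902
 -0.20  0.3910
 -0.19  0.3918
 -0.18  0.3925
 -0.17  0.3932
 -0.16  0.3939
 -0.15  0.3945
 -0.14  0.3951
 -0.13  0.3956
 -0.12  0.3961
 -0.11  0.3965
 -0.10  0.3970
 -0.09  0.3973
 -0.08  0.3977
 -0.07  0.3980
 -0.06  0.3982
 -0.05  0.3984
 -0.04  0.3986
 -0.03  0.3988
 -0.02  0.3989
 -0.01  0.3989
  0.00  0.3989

σ√T = 0.32 × 1.4142 = 0.4525
ln(S/K) + (r − q + σ²/2)T = ln(145/160) + (0.025 − 0.054 + 0.32²/2)·2 = -0.0984 + 0.0444 = -0.0540
d₁ = -0.0540 / 0.4525 = -0.1194 which rounds to -0.12
√T = √2 = 1.4142
φ(d₁) = φ(-0.12) = 0.3961
exp(−qT) = exp(−0.054·2) = 0.8976
vega = S·exp(−qT)·φ(d₁)·√T = 145·0.8976·0.3961·1.4142 = 72.9065
(Call and put vega coincide under Black-Scholes.)

72.91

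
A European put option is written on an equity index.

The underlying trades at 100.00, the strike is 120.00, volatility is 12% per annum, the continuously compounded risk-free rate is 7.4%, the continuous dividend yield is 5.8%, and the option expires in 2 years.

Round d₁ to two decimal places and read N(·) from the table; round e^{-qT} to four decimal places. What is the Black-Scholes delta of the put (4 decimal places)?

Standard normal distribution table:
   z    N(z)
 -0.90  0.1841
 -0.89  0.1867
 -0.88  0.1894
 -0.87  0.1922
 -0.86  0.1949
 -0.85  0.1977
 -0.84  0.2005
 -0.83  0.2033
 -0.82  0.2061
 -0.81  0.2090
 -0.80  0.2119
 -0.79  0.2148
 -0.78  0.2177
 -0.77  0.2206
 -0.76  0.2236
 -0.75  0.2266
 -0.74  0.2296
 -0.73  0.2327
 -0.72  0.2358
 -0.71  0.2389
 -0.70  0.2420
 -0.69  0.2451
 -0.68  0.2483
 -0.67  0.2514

T = 2;  σ√T = 0.1697
d₁ = [ln(100/120) + (0.074 − 0.058 + 0.12²/2)·2] / 0.1697 = [-0.1823 + 0.0464] / 0.1697 = -0.8009 ⇒ -0.80
N(d₁) = N(-0.80) = 0.2119
Δ_put = e^(−qT)·(N(d₁) − 1) = 0.8905·(0.2119 − 1) = -0.7018

-0.7018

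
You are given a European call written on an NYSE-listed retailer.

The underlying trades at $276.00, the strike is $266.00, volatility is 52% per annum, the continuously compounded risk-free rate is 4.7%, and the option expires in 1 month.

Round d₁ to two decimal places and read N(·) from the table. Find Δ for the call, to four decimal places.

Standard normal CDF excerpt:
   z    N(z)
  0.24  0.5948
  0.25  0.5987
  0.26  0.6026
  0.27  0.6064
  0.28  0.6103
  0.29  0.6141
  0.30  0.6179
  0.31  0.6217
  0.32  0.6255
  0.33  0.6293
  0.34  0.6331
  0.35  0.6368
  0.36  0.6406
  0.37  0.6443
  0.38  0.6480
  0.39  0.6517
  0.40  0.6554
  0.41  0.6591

0.6368

σ√T = 0.52 × 0.2887 = 0.1501
d₁ = [ln(276/266) + (0.047 + ½·0.52²)·0.08333] / (σ√T) = (0.0369 + 0.0152) / 0.1501 = 0.3470 → 0.35
N(d₁) = N(0.35) = 0.6368
Δ_call = N(d₁) = 0.6368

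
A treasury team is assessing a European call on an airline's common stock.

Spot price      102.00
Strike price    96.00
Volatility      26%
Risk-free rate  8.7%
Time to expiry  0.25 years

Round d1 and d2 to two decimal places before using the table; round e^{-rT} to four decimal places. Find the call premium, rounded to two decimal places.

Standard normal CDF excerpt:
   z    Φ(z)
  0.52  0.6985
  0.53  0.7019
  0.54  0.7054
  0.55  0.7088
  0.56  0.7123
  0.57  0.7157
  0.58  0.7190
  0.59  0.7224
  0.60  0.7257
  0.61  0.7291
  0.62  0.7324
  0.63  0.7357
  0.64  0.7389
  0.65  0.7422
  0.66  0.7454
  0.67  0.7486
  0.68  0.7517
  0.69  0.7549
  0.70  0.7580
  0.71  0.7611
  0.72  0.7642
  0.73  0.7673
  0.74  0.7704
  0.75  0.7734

10.09

σ√T = 0.26·√0.25 = 0.1300
ln(S/K) + (r + σ²/2)T = ln(102/96) + (0.087 + 0.26²/2)·0.25 = 0.0606 + 0.0302 = 0.0908
d₁ = 0.0908 / 0.1300 = 0.6987 ≈ 0.70
d₂ = d₁ − σ√T = 0.6987 − 0.1300 = 0.5687 ≈ 0.57
exp(−rT) = exp(−0.087·0.25) = 0.9785
N(d₁) = N(0.70) = 0.7580;  N(d₂) = N(0.57) = 0.7157
C = 102·0.7580 − 96·0.9785·0.7157 = 77.3160 − 67.2300 = 10.0860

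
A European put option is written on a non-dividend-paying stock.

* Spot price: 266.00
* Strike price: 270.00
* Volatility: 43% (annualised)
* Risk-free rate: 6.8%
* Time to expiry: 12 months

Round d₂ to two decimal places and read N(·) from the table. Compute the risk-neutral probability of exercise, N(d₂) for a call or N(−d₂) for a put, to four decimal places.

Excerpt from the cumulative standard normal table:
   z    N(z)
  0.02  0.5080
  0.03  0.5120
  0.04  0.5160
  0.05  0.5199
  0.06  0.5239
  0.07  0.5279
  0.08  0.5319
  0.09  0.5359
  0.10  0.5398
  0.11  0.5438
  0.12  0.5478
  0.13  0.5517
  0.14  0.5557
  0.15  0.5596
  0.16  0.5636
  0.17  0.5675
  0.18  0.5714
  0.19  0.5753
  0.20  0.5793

0.5359

σ√T = 0.43·√1 = 0.4300
d₁ = [ln(266/270) + (0.068 + 0.43²/2)·1] / 0.4300 = [-0.0149 + 0.1604] / 0.4300 = 0.3384 ⇒ 0.34
d₂ = d₁ − σ√T = 0.3384 − 0.4300 = -0.0916 ⇒ -0.09
Pr(exercise) under Q = N(−d₂) = N(0.09) = 0.5359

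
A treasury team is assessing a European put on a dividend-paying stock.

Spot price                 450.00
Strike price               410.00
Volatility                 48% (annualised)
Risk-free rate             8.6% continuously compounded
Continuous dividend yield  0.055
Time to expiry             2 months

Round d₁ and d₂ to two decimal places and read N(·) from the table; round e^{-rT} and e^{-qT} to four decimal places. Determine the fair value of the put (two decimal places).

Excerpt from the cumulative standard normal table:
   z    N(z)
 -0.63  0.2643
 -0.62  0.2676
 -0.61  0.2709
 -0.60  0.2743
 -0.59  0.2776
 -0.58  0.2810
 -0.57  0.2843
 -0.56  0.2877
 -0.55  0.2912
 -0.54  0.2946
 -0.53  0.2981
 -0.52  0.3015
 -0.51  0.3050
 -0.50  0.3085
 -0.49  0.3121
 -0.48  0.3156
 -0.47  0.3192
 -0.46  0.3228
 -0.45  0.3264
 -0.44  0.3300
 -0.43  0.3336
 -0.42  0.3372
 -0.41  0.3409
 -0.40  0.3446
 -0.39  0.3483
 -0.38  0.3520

σ√T = 0.48·√0.1667 = 0.1960
d₁ = [ln(450/410) + (0.086 − 0.055 + ½·0.48²)·0.1667] / (σ√T) = (0.0931 + 0.0244) / 0.1960 = 0.5994 → 0.60
d₂ = 0.5994 − 0.1960 = 0.4034 → 0.40
exp(−qT) = exp(−0.055·0.1667) = 0.9909;  exp(−rT) = exp(−0.086·0.1667) = 0.9858
P = 410·0.9858·N(-0.40) − 450·0.9909·N(-0.60) = 410·0.9858·0.3446 − 450·0.9909·0.2743 = 139.2797 − 122.3117 = 16.9680

16.97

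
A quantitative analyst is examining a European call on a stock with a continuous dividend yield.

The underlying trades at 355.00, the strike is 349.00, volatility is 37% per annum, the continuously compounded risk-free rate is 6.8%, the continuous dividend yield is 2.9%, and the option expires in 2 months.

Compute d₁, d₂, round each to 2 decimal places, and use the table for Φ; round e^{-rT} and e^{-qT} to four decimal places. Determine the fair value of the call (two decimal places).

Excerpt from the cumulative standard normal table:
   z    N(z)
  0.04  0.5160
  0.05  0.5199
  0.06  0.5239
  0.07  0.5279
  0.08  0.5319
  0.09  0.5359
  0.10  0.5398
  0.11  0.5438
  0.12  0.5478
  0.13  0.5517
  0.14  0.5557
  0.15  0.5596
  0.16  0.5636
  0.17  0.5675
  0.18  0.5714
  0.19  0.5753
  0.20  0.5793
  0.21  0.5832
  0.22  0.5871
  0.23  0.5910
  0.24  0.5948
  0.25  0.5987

25.26

σ√T = 0.37·√0.1667 = 0.1511
ln(S/K) + (r − q + σ²/2)T = ln(355/349) + (0.068 − 0.029 + 0.37²/2)·0.1667 = 0.0170 + 0.0179 = 0.0350
d₁ = 0.0350 / 0.1511 = 0.2314 ⇒ 0.23
d₂ = d₁ − σ√T = 0.2314 − 0.1511 = 0.0804 ⇒ 0.08
e^(−qT) = e^(−0.029·0.1667) = 0.9952;  e^(−rT) = e^(−0.068·0.1667) = 0.9887
N(d₁) = N(0.23) = 0.5910;  N(d₂) = N(0.08) = 0.5319
C = 355·0.9952·0.5910 − 349·0.9887·0.5319 = 208.7979 − 183.5354 = 25.2625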